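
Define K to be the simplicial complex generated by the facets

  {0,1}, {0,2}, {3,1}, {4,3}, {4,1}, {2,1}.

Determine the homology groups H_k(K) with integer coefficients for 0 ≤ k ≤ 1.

K has 5 vertices, 6 edges.
rank ∂_0 = 0, rank ∂_1 = 4 ⇒ b_0 = 5 − 0 − 4 = 1; all invariant factors of ∂_1 are 1 so no torsion. So H_0 ≅ Z.
rank ∂_1 = 4, rank ∂_2 = 0 ⇒ b_1 = 6 − 4 − 0 = 2. So H_1 ≅ Z^2.

H_0 = Z,  H_1 = Z^2.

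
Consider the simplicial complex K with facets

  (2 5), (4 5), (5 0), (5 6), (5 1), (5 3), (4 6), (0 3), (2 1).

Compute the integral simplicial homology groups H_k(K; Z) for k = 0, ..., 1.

Take the total order 0 < 1 < 2 < 3 < 4 < 5 < 6 on the vertex set. Then K (dimension 1) consists of the simplices:

  0-simplices (7): [0], [1], [2], [3], [4], [5], [6]
  1-simplices (9): [0,3], [0,5], [1,2], [1,5], [2,5], [3,5], [4,5], [4,6], [5,6]

giving chain groups C_0 ≅ Z^7, C_1 ≅ Z^9.

Boundary ∂_1: C_1 → C_0 maps an edge to its endpoints' difference, ∂[p,q] = q − p.
The 7×9 boundary matrix has rank 6 and Smith normal form diag(1,1,1,1,1,1).

From H_k ≅ ker(∂_k) / im(∂_{k+1}) we obtain:

  H_0: rank C_0 − rank ∂_1 = 7 − 6 = 1, and the invariant factors of ∂_1 are all 1, so H_0 = Z.
  H_1: rank ker ∂_1 − rank ∂_2 = (9 − 6) − 0 = 3, and there is no ∂_2, so H_1 = Z^3.

(K is a triangulation of a wedge of 3 circles.)

H_0 = Z,  H_1 = Z^3.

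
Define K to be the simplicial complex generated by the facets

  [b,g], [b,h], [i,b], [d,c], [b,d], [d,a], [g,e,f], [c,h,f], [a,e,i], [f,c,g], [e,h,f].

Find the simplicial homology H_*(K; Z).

Fix the vertex order a < b < c < d < e < f < g < h < i and write every simplex with vertices in increasing order. Then dim K = 2 and the simplices of K are:

  0-simplices (9): a, b, c, d, e, f, g, h, i
  1-simplices (17): ad, ae, ai, bd, bg, bh, bi, cd, cf, cg, ch, ef, eg, eh, ei, fg, fh
  2-simplices (5): aei, cfg, cfh, efg, efh

giving chain groups C_0 ≅ Z^9, C_1 ≅ Z^17, C_2 ≅ Z^5.

∂_1: C_1 → C_0 maps an edge to its endpoints' difference, ∂[p,q] = q − p. For instance
  ∂cd = d − c.
As a 9×17 matrix over Z this has rank 8, with invariant factors (1,1,1,1,1,1,1,1).

The boundary map ∂_2: C_2 → C_1 maps a triangle to the signed sum of its edges. For instance
  ∂aei = ei − ai + ae,
  ∂efg = fg − eg + ef.
This gives a 17×5 integer matrix of rank 5; reducing to Smith normal form yields diagonal entries (1,1,1,1,1).

Reading off H_k = ker ∂_k / im ∂_{k+1}:

  H_0: rank C_0 − rank ∂_1 = 9 − 8 = 1, and the invariant factors of ∂_1 are all 1, so H_0 = Z.
  H_1: rank ker ∂_1 − rank ∂_2 = (17 − 8) − 5 = 4, and the invariant factors of ∂_2 are all 1, so H_1 = Z^4.
  H_2: rank ker ∂_2 − rank ∂_3 = (5 − 5) − 0 = 0, and there is no ∂_3, so H_2 = 0.

As a check, the Euler characteristic is 9 − 17 + 5 = -3, which agrees with 1 − 4 + 0 = -3.

H_0 ≅ Z,  H_1 ≅ Z^4,  H_2 = 0.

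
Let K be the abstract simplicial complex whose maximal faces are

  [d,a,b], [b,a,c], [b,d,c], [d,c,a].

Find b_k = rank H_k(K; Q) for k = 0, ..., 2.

b_0 = 1, b_1 = 0, b_2 = 1.

We work with the vertex ordering a < b < c < d. The simplices of K, each written with vertices in increasing order, are:

  0-simplices (4): a, b, c, d
  1-simplices (6): ab, ac, ad, bc, bd, cd
  2-simplices (4): abc, abd, acd, bcd

so the chain groups are C_0 ≅ Z^4, C_1 ≅ Z^6, C_2 ≅ Z^4.

∂_1: C_1 → C_0 maps an edge to its endpoints' difference, ∂[p,q] = q − p. For instance
  ∂bc = c − b.
As a 4×6 matrix over Z this has rank 3, with invariant factors (1,1,1).

∂_2: C_2 → C_1 acts by ∂[p,q,r] = [q,r] − [p,r] + [p,q]. For instance
  ∂abc = bc − ac + ab,
  ∂abd = bd − ad + ab.
The 6×4 boundary matrix has rank 3 and Smith normal form diag(1,1,1).

Now H_k = ker ∂_k / im ∂_{k+1}, so:

  H_0: rank C_0 − rank ∂_1 = 4 − 3 = 1, and the invariant factors of ∂_1 are all 1, so H_0 ≅ Z.
  H_1: rank ker ∂_1 − rank ∂_2 = (6 − 3) − 3 = 0, and the invariant factors of ∂_2 are all 1, so H_1 ≅ 0.
  H_2: rank ker ∂_2 − rank ∂_3 = (4 − 3) − 0 = 1, and there is no ∂_3, so H_2 ≅ Z.

Hence the Betti numbers are b_0 = 1, b_1 = 0, b_2 = 1.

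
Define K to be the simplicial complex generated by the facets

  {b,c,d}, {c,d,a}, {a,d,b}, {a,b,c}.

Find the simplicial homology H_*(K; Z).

Order the vertices as a < b < c < d. Listing each simplex with vertices in this order, K has dimension 2 with simplices:

  0-simplices (4): a, b, c, d
  1-simplices (6): ab, ac, ad, bc, bd, cd
  2-simplices (4): abc, abd, acd, bcd

giving chain groups C_0 ≅ Z^4, C_1 ≅ Z^6, C_2 ≅ Z^4.

∂_1: C_1 → C_0 is given by ∂[p,q] = [q] − [p].
The resulting 4×6 matrix has rank 3, and its Smith normal form has invariant factors (1,1,1).

Boundary ∂_2: C_2 → C_1 sends each 2-simplex [p,q,r] to [q,r] − [p,r] + [p,q]. For instance
  ∂bcd = cd − bd + bc,
  ∂abd = bd − ad + ab.
This gives a 6×4 integer matrix of rank 3; reducing to Smith normal form yields diagonal entries (1,1,1).

Reading off H_k = ker ∂_k / im ∂_{k+1}:

  H_0: rank C_0 − rank ∂_1 = 4 − 3 = 1, and the invariant factors of ∂_1 are all 1, so H_0 ≅ Z.
  H_1: rank ker ∂_1 − rank ∂_2 = (6 − 3) − 3 = 0, and the invariant factors of ∂_2 are all 1, so H_1 ≅ 0.
  H_2: rank ker ∂_2 − rank ∂_3 = (4 − 3) − 0 = 1, and there is no ∂_3, so H_2 ≅ Z.

As a check, the Euler characteristic is 4 − 6 + 4 = 2, which agrees with 1 − 0 + 1 = 2.

H_0 ≅ Z,  H_1 = 0,  H_2 ≅ Z.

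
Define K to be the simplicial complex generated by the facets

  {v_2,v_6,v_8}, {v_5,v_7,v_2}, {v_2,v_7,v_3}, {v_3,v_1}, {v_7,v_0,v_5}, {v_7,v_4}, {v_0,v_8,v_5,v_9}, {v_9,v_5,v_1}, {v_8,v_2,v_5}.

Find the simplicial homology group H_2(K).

H_2 ≅ 0.

We work with the vertex ordering v_0 < v_1 < v_2 < v_3 < v_4 < v_5 < v_6 < v_7 < v_8 < v_9. The simplices of K, each written with vertices in increasing order, are:

  0-simplices (10): [v_0], [v_1], [v_2], [v_3], [v_4], [v_5], [v_6], [v_7], [v_8], [v_9]
  1-simplices (19): (19 of them)
  2-simplices (10): [v_0,v_5,v_7], [v_0,v_5,v_8], [v_0,v_5,v_9], [v_0,v_8,v_9], [v_1,v_5,v_9], [v_2,v_3,v_7], [v_2,v_5,v_7], [v_2,v_5,v_8], [v_2,v_6,v_8], [v_5,v_8,v_9]
  3-simplices (1): [v_0,v_5,v_8,v_9]

giving chain groups C_0 ≅ Z^10, C_1 ≅ Z^19, C_2 ≅ Z^10, C_3 ≅ Z^1.

The boundary map ∂_1: C_1 → C_0 sends each edge [p,q] (with p < q) to q − p. For instance
  ∂[v_5,v_8] = [v_8] − [v_5].
As a 10×19 matrix over Z this has rank 9, with invariant factors (1,1,1,1,1,1,1,1,1).

Boundary ∂_2: C_2 → C_1 maps a triangle to the signed sum of its edges. For instance
  ∂[v_0,v_5,v_9] = [v_5,v_9] − [v_0,v_9] + [v_0,v_5],
  ∂[v_2,v_3,v_7] = [v_3,v_7] − [v_2,v_7] + [v_2,v_3].
The resulting 19×10 matrix has rank 9, and its Smith normal form has invariant factors (1,1,1,1,1,1,1,1,1).

The boundary map ∂_3: C_3 → C_2 sends each 3-simplex σ to the alternating sum Σ_i (−1)^i (σ with its i-th vertex removed). For instance
  ∂[v_0,v_5,v_8,v_9] = [v_5,v_8,v_9] − [v_0,v_8,v_9] + [v_0,v_5,v_9] − [v_0,v_5,v_8].
As a 10×1 matrix over Z this has rank 1, with invariant factors (1).

From H_k ≅ ker(∂_k) / im(∂_{k+1}) we obtain:

  H_2: rank ker ∂_2 − rank ∂_3 = (10 − 9) − 1 = 0, and the invariant factors of ∂_3 are all 1, so H_2 = 0.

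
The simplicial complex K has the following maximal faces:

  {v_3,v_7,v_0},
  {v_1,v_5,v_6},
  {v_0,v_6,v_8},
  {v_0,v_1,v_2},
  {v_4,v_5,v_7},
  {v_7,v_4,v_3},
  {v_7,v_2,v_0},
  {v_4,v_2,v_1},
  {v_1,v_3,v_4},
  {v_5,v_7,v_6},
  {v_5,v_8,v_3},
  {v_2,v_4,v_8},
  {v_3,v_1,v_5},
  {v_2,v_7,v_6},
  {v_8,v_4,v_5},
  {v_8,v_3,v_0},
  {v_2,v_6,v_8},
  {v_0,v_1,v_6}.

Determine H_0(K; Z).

H_0 ≅ Z.

Take the total order v_0 < v_1 < v_2 < v_3 < v_4 < v_5 < v_6 < v_7 < v_8 on the vertex set. Then K (dimension 2) consists of the simplices:

  0-simplices (9): [v_0], [v_1], [v_2], [v_3], [v_4], [v_5], [v_6], [v_7], [v_8]
  1-simplices (27): (27 of them)
  2-simplices (18): (18 of them)

Hence C_0 ≅ Z^9, C_1 ≅ Z^27, C_2 ≅ Z^18.

The boundary map ∂_1: C_1 → C_0 is given by ∂[p,q] = [q] − [p]. For instance
  ∂[v_5,v_7] = [v_7] − [v_5].
As a 9×27 matrix over Z this has rank 8, with invariant factors (1,1,1,1,1,1,1,1).

∂_2: C_2 → C_1 acts by ∂[p,q,r] = [q,r] − [p,r] + [p,q]. For instance
  ∂[v_4,v_5,v_7] = [v_5,v_7] − [v_4,v_7] + [v_4,v_5],
  ∂[v_1,v_3,v_5] = [v_3,v_5] − [v_1,v_5] + [v_1,v_3].
As a 27×18 matrix over Z this has rank 18, with invariant factors (1,1,1,1,1,1,1,1,1,1,1,1,1,1,1,1,1,2).

Now H_k = ker ∂_k / im ∂_{k+1}, so:

  H_0: rank C_0 − rank ∂_1 = 9 − 8 = 1, and the invariant factors of ∂_1 are all 1, so H_0 ≅ Z.

(K is a triangulation of the Klein bottle.)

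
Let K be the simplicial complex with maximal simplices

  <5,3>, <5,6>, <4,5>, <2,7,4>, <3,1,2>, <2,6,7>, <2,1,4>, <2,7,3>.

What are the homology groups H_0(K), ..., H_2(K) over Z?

K has 7 vertices, 13 edges, 5 triangles.
rank ∂_0 = 0, rank ∂_1 = 6 ⇒ b_0 = 7 − 0 − 6 = 1; all invariant factors of ∂_1 are 1 so no torsion. So H_0 ≅ Z.
rank ∂_1 = 6, rank ∂_2 = 5 ⇒ b_1 = 13 − 6 − 5 = 2; all invariant factors of ∂_2 are 1 so no torsion. So H_1 ≅ Z^2.
rank ∂_2 = 5, rank ∂_3 = 0 ⇒ b_2 = 5 − 5 − 0 = 0. So H_2 ≅ 0.

H_0 ≅ Z,  H_1 ≅ Z^2,  H_2 = 0.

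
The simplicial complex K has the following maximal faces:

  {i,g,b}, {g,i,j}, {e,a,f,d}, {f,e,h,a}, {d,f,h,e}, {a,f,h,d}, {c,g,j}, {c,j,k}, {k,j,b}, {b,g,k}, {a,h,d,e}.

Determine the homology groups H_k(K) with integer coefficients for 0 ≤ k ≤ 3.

Fix the vertex order a < b < c < d < e < f < g < h < i < j < k and write every simplex with vertices in increasing order. Then dim K = 3 and the simplices of K are:

  0-simplices (11): a, b, c, d, e, f, g, h, i, j, k
  1-simplices (22): ad, ae, af, ah, bg, bi, bj, bk, cg, cj, ck, de, df, dh, ef, eh, fh, gi, gj, gk, ij, jk
  2-simplices (16): ade, adf, adh, aef, aeh, afh, bgi, bgk, bjk, cgj, cjk, def, deh, dfh, efh, gij
  3-simplices (5): adef, adeh, adfh, aefh, defh

so the chain groups are C_0 ≅ Z^11, C_1 ≅ Z^22, C_2 ≅ Z^16, C_3 ≅ Z^5.

∂_1: C_1 → C_0 maps an edge to its endpoints' difference, ∂[p,q] = q − p. For instance
  ∂ad = d − a.
The 11×22 boundary matrix has rank 9 and Smith normal form diag(1,1,1,1,1,1,1,1,1).

Boundary ∂_2: C_2 → C_1 acts by ∂[p,q,r] = [q,r] − [p,r] + [p,q]. For instance
  ∂ade = de − ae + ad,
  ∂def = ef − df + de.
The 22×16 boundary matrix has rank 12 and Smith normal form diag(1,1,1,1,1,1,1,1,1,1,1,1).

∂_3: C_3 → C_2 sends each 3-simplex σ to the alternating sum Σ_i (−1)^i (σ with its i-th vertex removed). For instance
  ∂defh = efh − dfh + deh − def,
  ∂adef = def − aef + adf − ade.
As a 16×5 matrix over Z this has rank 4, with invariant factors (1,1,1,1).

Now H_k = ker ∂_k / im ∂_{k+1}, so:

  H_0: rank C_0 − rank ∂_1 = 11 − 9 = 2, and the invariant factors of ∂_1 are all 1, so H_0 ≅ Z^2.
  H_1: rank ker ∂_1 − rank ∂_2 = (22 − 9) − 12 = 1, and the invariant factors of ∂_2 are all 1, so H_1 ≅ Z.
  H_2: rank ker ∂_2 − rank ∂_3 = (16 − 12) − 4 = 0, and the invariant factors of ∂_3 are all 1, so H_2 ≅ 0.
  H_3: rank ker ∂_3 − rank ∂_4 = (5 − 4) − 0 = 1, and there is no ∂_4, so H_3 ≅ Z.

As a check, the Euler characteristic is 11 − 22 + 16 − 5 = 0, which agrees with 2 − 1 + 0 − 1 = 0.
(K is a triangulation of the disjoint union of the cylinder S^1 x I and the 3-sphere S^3.)

H_0 = Z^2,  H_1 = Z,  H_2 = 0,  H_3 = Z.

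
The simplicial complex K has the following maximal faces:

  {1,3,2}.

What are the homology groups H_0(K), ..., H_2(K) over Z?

K has 3 vertices, 3 edges, 1 triangle.
rank ∂_0 = 0, rank ∂_1 = 2 ⇒ b_0 = 3 − 0 − 2 = 1; all invariant factors of ∂_1 are 1 so no torsion. So H_0 ≅ Z.
rank ∂_1 = 2, rank ∂_2 = 1 ⇒ b_1 = 3 − 2 − 1 = 0; all invariant factors of ∂_2 are 1 so no torsion. So H_1 ≅ 0.
rank ∂_2 = 1, rank ∂_3 = 0 ⇒ b_2 = 1 − 1 − 0 = 0. So H_2 ≅ 0.

H_0 ≅ Z,  H_1 = 0,  H_2 = 0.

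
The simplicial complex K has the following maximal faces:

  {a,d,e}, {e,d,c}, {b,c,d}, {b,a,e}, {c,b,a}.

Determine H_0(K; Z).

Fix the vertex order a < b < c < d < e and write every simplex with vertices in increasing order. Then dim K = 2 and the simplices of K are:

  0-simplices (5): a, b, c, d, e
  1-simplices (10): ab, ac, ad, ae, bc, bd, be, cd, ce, de
  2-simplices (5): abc, abe, ade, bcd, cde

so the chain groups are C_0 ≅ Z^5, C_1 ≅ Z^10, C_2 ≅ Z^5.

∂_1: C_1 → C_0 sends each edge [p,q] (with p < q) to q − p. For instance
  ∂bc = c − b.
The 5×10 boundary matrix has rank 4 and Smith normal form diag(1,1,1,1).

∂_2: C_2 → C_1 maps a triangle to the signed sum of its edges. For instance
  ∂cde = de − ce + cd,
  ∂abe = be − ae + ab.
The 10×5 boundary matrix has rank 5 and Smith normal form diag(1,1,1,1,1).

Reading off H_k = ker ∂_k / im ∂_{k+1}:

  H_0: rank C_0 − rank ∂_1 = 5 − 4 = 1, and the invariant factors of ∂_1 are all 1, so H_0 ≅ Z.

H_0 ≅ Z.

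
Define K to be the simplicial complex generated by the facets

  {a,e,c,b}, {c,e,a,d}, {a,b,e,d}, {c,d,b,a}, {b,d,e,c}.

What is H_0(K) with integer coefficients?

K has 5 vertices, 10 edges, 10 triangles, 5 3-simplices.
rank ∂_0 = 0, rank ∂_1 = 4 ⇒ b_0 = 5 − 0 − 4 = 1; all invariant factors of ∂_1 are 1 so no torsion. So H_0 ≅ Z.

H_0 = Z.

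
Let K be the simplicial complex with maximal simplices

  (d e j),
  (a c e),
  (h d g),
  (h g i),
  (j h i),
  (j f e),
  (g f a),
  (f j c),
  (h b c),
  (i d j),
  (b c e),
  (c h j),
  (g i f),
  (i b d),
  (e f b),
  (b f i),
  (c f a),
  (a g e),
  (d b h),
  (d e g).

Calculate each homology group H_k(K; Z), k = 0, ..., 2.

H_0 ≅ Z,  H_1 ≅ Z ⊕ Z/2,  H_2 = 0.

Order the vertices as a < b < c < d < e < f < g < h < i < j. Listing each simplex with vertices in this order, K has dimension 2 with simplices:

  0-simplices (10): a, b, c, d, e, f, g, h, i, j
  1-simplices (30): ac, ae, af, ag, bc, bd, be, bf, bh, bi, ce, cf, ch, cj, de, dg, dh, di, dj, ef, eg, ej, fg, fi, fj, gh, gi, hi, hj, ij
  2-simplices (20): ace, acf, aeg, afg, bce, bch, bdh, bdi, bef, bfi, cfj, chj, deg, dej, dgh, dij, efj, fgi, ghi, hij

so the chain groups are C_0 ≅ Z^10, C_1 ≅ Z^30, C_2 ≅ Z^20.

The boundary map ∂_1: C_1 → C_0 is given by ∂[p,q] = [q] − [p]. For instance
  ∂ij = j − i.
This gives a 10×30 integer matrix of rank 9; reducing to Smith normal form yields diagonal entries (1,1,1,1,1,1,1,1,1).

The boundary map ∂_2: C_2 → C_1 sends each 2-simplex [p,q,r] to [q,r] − [p,r] + [p,q]. For instance
  ∂bdi = di − bi + bd,
  ∂chj = hj − cj + ch.
The resulting 30×20 matrix has rank 20, and its Smith normal form has invariant factors (1,1,1,1,1,1,1,1,1,1,1,1,1,1,1,1,1,1,1,2).

Now H_k = ker ∂_k / im ∂_{k+1}, so:

  H_0: rank C_0 − rank ∂_1 = 10 − 9 = 1, and the invariant factors of ∂_1 are all 1, so H_0 = Z.
  H_1: rank ker ∂_1 − rank ∂_2 = (30 − 9) − 20 = 1, and ∂_2 has invariant factor 2 > 1, so H_1 = Z ⊕ Z/2.
  H_2: rank ker ∂_2 − rank ∂_3 = (20 − 20) − 0 = 0, and there is no ∂_3, so H_2 = 0.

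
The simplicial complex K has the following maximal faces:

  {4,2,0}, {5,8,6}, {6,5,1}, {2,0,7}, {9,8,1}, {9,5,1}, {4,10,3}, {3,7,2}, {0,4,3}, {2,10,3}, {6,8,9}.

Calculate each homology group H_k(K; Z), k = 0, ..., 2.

H_0 = Z^2,  H_1 = Z^2,  H_2 = 0.

We work with the vertex ordering 0 < 1 < 2 < 3 < 4 < 5 < 6 < 7 < 8 < 9 < 10. The simplices of K, each written with vertices in increasing order, are:

  0-simplices (11): [0], [1], [2], [3], [4], [5], [6], [7], [8], [9], [10]
  1-simplices (22): [0,2], [0,3], [0,4], [0,7], [1,5], [1,6], [1,8], [1,9], [2,3], [2,4], [2,7], [2,10], [3,4], [3,7], [3,10], [4,10], [5,6], [5,8], [5,9], [6,8], [6,9], [8,9]
  2-simplices (11): [0,2,4], [0,2,7], [0,3,4], [1,5,6], [1,5,9], [1,8,9], [2,3,7], [2,3,10], [3,4,10], [5,6,8], [6,8,9]

Hence C_0 ≅ Z^11, C_1 ≅ Z^22, C_2 ≅ Z^11.

∂_1: C_1 → C_0 maps an edge to its endpoints' difference, ∂[p,q] = q − p. For instance
  ∂[5,8] = [8] − [5].
As a 11×22 matrix over Z this has rank 9, with invariant factors (1,1,1,1,1,1,1,1,1).

Boundary ∂_2: C_2 → C_1 maps a triangle to the signed sum of its edges. For instance
  ∂[5,6,8] = [6,8] − [5,8] + [5,6],
  ∂[1,5,6] = [5,6] − [1,6] + [1,5].
The resulting 22×11 matrix has rank 11, and its Smith normal form has invariant factors (1,1,1,1,1,1,1,1,1,1,1).

Computing H_k = (kernel of ∂_k) / (image of ∂_{k+1}):

  H_0: rank C_0 − rank ∂_1 = 11 − 9 = 2, and the invariant factors of ∂_1 are all 1, so H_0 ≅ Z^2.
  H_1: rank ker ∂_1 − rank ∂_2 = (22 − 9) − 11 = 2, and the invariant factors of ∂_2 are all 1, so H_1 ≅ Z^2.
  H_2: rank ker ∂_2 − rank ∂_3 = (11 − 11) − 0 = 0, and there is no ∂_3, so H_2 ≅ 0.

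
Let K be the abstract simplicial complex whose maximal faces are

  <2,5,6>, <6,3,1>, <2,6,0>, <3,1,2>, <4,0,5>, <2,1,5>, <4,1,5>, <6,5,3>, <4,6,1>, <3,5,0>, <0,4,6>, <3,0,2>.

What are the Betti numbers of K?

b_0 = 1, b_1 = 0, b_2 = 0.

Fix the vertex order 0 < 1 < 2 < 3 < 4 < 5 < 6 and write every simplex with vertices in increasing order. Then dim K = 2 and the simplices of K are:

  0-simplices (7): [0], [1], [2], [3], [4], [5], [6]
  1-simplices (18): [0,2], [0,3], [0,4], [0,5], [0,6], [1,2], [1,3], [1,4], [1,5], [1,6], [2,3], [2,5], [2,6], [3,5], [3,6], [4,5], [4,6], [5,6]
  2-simplices (12): [0,2,3], [0,2,6], [0,3,5], [0,4,5], [0,4,6], [1,2,3], [1,2,5], [1,3,6], [1,4,5], [1,4,6], [2,5,6], [3,5,6]

so the chain groups are C_0 ≅ Z^7, C_1 ≅ Z^18, C_2 ≅ Z^12.

The boundary map ∂_1: C_1 → C_0 maps an edge to its endpoints' difference, ∂[p,q] = q − p. For instance
  ∂[1,3] = [3] − [1].
This gives a 7×18 integer matrix of rank 6; reducing to Smith normal form yields diagonal entries (1,1,1,1,1,1).

Boundary ∂_2: C_2 → C_1 maps a triangle to the signed sum of its edges. For instance
  ∂[1,4,5] = [4,5] − [1,5] + [1,4],
  ∂[1,4,6] = [4,6] − [1,6] + [1,4].
The resulting 18×12 matrix has rank 12, and its Smith normal form has invariant factors (1,1,1,1,1,1,1,1,1,1,1,2).

Now H_k = ker ∂_k / im ∂_{k+1}, so:

  H_0: rank C_0 − rank ∂_1 = 7 − 6 = 1, and the invariant factors of ∂_1 are all 1, so H_0 = Z.
  H_1: rank ker ∂_1 − rank ∂_2 = (18 − 6) − 12 = 0, and ∂_2 has invariant factor 2 > 1, so H_1 = Z/2.
  H_2: rank ker ∂_2 − rank ∂_3 = (12 − 12) − 0 = 0, and there is no ∂_3, so H_2 = 0.

(K is a triangulation of the real projective plane RP^2.)

Hence the Betti numbers are b_0 = 1, b_1 = 0, b_2 = 0.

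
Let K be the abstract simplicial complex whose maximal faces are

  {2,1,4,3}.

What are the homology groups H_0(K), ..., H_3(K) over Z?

Take the total order 1 < 2 < 3 < 4 on the vertex set. Then K (dimension 3) consists of the simplices:

  0-simplices (4): [1], [2], [3], [4]
  1-simplices (6): [1,2], [1,3], [1,4], [2,3], [2,4], [3,4]
  2-simplices (4): [1,2,3], [1,2,4], [1,3,4], [2,3,4]
  3-simplices (1): [1,2,3,4]

so the chain groups are C_0 ≅ Z^4, C_1 ≅ Z^6, C_2 ≅ Z^4, C_3 ≅ Z^1.

Boundary ∂_1: C_1 → C_0 maps an edge to its endpoints' difference, ∂[p,q] = q − p. For instance
  ∂[2,4] = [4] − [2].
This gives a 4×6 integer matrix of rank 3; reducing to Smith normal form yields diagonal entries (1,1,1).

Boundary ∂_2: C_2 → C_1 maps a triangle to the signed sum of its edges. For instance
  ∂[1,2,3] = [2,3] − [1,3] + [1,2],
  ∂[1,2,4] = [2,4] − [1,4] + [1,2].
The 6×4 boundary matrix has rank 3 and Smith normal form diag(1,1,1).

The boundary map ∂_3: C_3 → C_2 sends each 3-simplex σ to the alternating sum Σ_i (−1)^i (σ with its i-th vertex removed). For instance
  ∂[1,2,3,4] = [2,3,4] − [1,3,4] + [1,2,4] − [1,2,3].
This gives a 4×1 integer matrix of rank 1; reducing to Smith normal form yields diagonal entries (1).

Reading off H_k = ker ∂_k / im ∂_{k+1}:

  H_0: rank C_0 − rank ∂_1 = 4 − 3 = 1, and the invariant factors of ∂_1 are all 1, so H_0 = Z.
  H_1: rank ker ∂_1 − rank ∂_2 = (6 − 3) − 3 = 0, and the invariant factors of ∂_2 are all 1, so H_1 = 0.
  H_2: rank ker ∂_2 − rank ∂_3 = (4 − 3) − 1 = 0, and the invariant factors of ∂_3 are all 1, so H_2 = 0.
  H_3: rank ker ∂_3 − rank ∂_4 = (1 − 1) − 0 = 0, and there is no ∂_4, so H_3 = 0.

H_0 ≅ Z,  H_1 = 0,  H_2 = 0,  H_3 = 0.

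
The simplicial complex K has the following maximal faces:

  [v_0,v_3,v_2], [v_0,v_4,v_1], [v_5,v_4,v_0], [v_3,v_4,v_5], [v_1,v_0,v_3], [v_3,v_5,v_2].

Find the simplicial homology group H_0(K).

Take the total order v_0 < v_1 < v_2 < v_3 < v_4 < v_5 on the vertex set. Then K (dimension 2) consists of the simplices:

  0-simplices (6): [v_0], [v_1], [v_2], [v_3], [v_4], [v_5]
  1-simplices (12): [v_0,v_1], [v_0,v_2], [v_0,v_3], [v_0,v_4], [v_0,v_5], [v_1,v_3], [v_1,v_4], [v_2,v_3], [v_2,v_5], [v_3,v_4], [v_3,v_5], [v_4,v_5]
  2-simplices (6): [v_0,v_1,v_3], [v_0,v_1,v_4], [v_0,v_2,v_3], [v_0,v_4,v_5], [v_2,v_3,v_5], [v_3,v_4,v_5]

Hence C_0 ≅ Z^6, C_1 ≅ Z^12, C_2 ≅ Z^6.

∂_1: C_1 → C_0 is given by ∂[p,q] = [q] − [p]. For instance
  ∂[v_2,v_5] = [v_5] − [v_2].
The 6×12 boundary matrix has rank 5 and Smith normal form diag(1,1,1,1,1).

∂_2: C_2 → C_1 acts by ∂[p,q,r] = [q,r] − [p,r] + [p,q]. For instance
  ∂[v_0,v_1,v_3] = [v_1,v_3] − [v_0,v_3] + [v_0,v_1],
  ∂[v_3,v_4,v_5] = [v_4,v_5] − [v_3,v_5] + [v_3,v_4].
The resulting 12×6 matrix has rank 6, and its Smith normal form has invariant factors (1,1,1,1,1,1).

From H_k ≅ ker(∂_k) / im(∂_{k+1}) we obtain:

  H_0: rank C_0 − rank ∂_1 = 6 − 5 = 1, and the invariant factors of ∂_1 are all 1, so H_0 = Z.

H_0 ≅ Z.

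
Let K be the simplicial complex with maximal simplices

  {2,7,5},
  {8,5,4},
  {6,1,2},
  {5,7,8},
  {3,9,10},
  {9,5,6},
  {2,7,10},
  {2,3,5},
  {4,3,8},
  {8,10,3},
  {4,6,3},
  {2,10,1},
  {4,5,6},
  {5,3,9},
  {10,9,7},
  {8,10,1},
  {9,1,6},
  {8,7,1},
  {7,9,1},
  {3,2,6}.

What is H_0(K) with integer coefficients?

H_0 ≅ Z.

We work with the vertex ordering 1 < 2 < 3 < 4 < 5 < 6 < 7 < 8 < 9 < 10. The simplices of K, each written with vertices in increasing order, are:

  0-simplices (10): [1], [2], [3], [4], [5], [6], [7], [8], [9], [10]
  1-simplices (30): (30 of them)
  2-simplices (20): (20 of them)

giving chain groups C_0 ≅ Z^10, C_1 ≅ Z^30, C_2 ≅ Z^20.

The boundary map ∂_1: C_1 → C_0 sends each edge [p,q] (with p < q) to q − p.
This gives a 10×30 integer matrix of rank 9; reducing to Smith normal form yields diagonal entries (1,1,1,1,1,1,1,1,1).

∂_2: C_2 → C_1 maps a triangle to the signed sum of its edges. For instance
  ∂[3,4,8] = [4,8] − [3,8] + [3,4],
  ∂[3,5,9] = [5,9] − [3,9] + [3,5].
As a 30×20 matrix over Z this has rank 20, with invariant factors (1,1,1,1,1,1,1,1,1,1,1,1,1,1,1,1,1,1,1,2).

Now H_k = ker ∂_k / im ∂_{k+1}, so:

  H_0: rank C_0 − rank ∂_1 = 10 − 9 = 1, and the invariant factors of ∂_1 are all 1, so H_0 ≅ Z.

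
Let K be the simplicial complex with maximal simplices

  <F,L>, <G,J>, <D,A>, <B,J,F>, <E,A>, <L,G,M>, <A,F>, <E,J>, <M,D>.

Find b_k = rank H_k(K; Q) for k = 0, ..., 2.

b_0 = 1, b_1 = 3, b_2 = 0.

Order the vertices as A < B < D < E < F < G < J < L < M. Listing each simplex with vertices in this order, K has dimension 2 with simplices:

  0-simplices (9): A, B, D, E, F, G, J, L, M
  1-simplices (13): AD, AE, AF, BF, BJ, DM, EJ, FJ, FL, GJ, GL, GM, LM
  2-simplices (2): BFJ, GLM

giving chain groups C_0 ≅ Z^9, C_1 ≅ Z^13, C_2 ≅ Z^2.

The boundary map ∂_1: C_1 → C_0 maps an edge to its endpoints' difference, ∂[p,q] = q − p. For instance
  ∂FJ = J − F.
As a 9×13 matrix over Z this has rank 8, with invariant factors (1,1,1,1,1,1,1,1).

∂_2: C_2 → C_1 maps a triangle to the signed sum of its edges. For instance
  ∂BFJ = FJ − BJ + BF,
  ∂GLM = LM − GM + GL.
The resulting 13×2 matrix has rank 2, and its Smith normal form has invariant factors (1,1).

Reading off H_k = ker ∂_k / im ∂_{k+1}:

  H_0: rank C_0 − rank ∂_1 = 9 − 8 = 1, and the invariant factors of ∂_1 are all 1, so H_0 = Z.
  H_1: rank ker ∂_1 − rank ∂_2 = (13 − 8) − 2 = 3, and the invariant factors of ∂_2 are all 1, so H_1 = Z^3.
  H_2: rank ker ∂_2 − rank ∂_3 = (2 − 2) − 0 = 0, and there is no ∂_3, so H_2 = 0.

As a check, the Euler characteristic is 9 − 13 + 2 = -2, which agrees with 1 − 3 + 0 = -2.

Hence the Betti numbers are b_0 = 1, b_1 = 3, b_2 = 0.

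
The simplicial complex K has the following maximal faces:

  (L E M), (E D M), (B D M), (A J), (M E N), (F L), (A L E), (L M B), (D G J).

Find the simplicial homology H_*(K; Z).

Fix the vertex order A < B < D < E < F < G < J < L < M < N and write every simplex with vertices in increasing order. Then dim K = 2 and the simplices of K are:

  0-simplices (10): A, B, D, E, F, G, J, L, M, N
  1-simplices (17): AE, AJ, AL, BD, BL, BM, DE, DG, DJ, DM, EL, EM, EN, FL, GJ, LM, MN
  2-simplices (7): AEL, BDM, BLM, DEM, DGJ, ELM, EMN

so the chain groups are C_0 ≅ Z^10, C_1 ≅ Z^17, C_2 ≅ Z^7.

The boundary map ∂_1: C_1 → C_0 maps an edge to its endpoints' difference, ∂[p,q] = q − p. For instance
  ∂AE = E − A.
The resulting 10×17 matrix has rank 9, and its Smith normal form has invariant factors (1,1,1,1,1,1,1,1,1).

Boundary ∂_2: C_2 → C_1 acts by ∂[p,q,r] = [q,r] − [p,r] + [p,q]. For instance
  ∂BLM = LM − BM + BL,
  ∂DGJ = GJ − DJ + DG.
The 17×7 boundary matrix has rank 7 and Smith normal form diag(1,1,1,1,1,1,1).

From H_k ≅ ker(∂_k) / im(∂_{k+1}) we obtain:

  H_0: rank C_0 − rank ∂_1 = 10 − 9 = 1, and the invariant factors of ∂_1 are all 1, so H_0 ≅ Z.
  H_1: rank ker ∂_1 − rank ∂_2 = (17 − 9) − 7 = 1, and the invariant factors of ∂_2 are all 1, so H_1 ≅ Z.
  H_2: rank ker ∂_2 − rank ∂_3 = (7 − 7) − 0 = 0, and there is no ∂_3, so H_2 ≅ 0.

H_0 = Z,  H_1 = Z,  H_2 = 0.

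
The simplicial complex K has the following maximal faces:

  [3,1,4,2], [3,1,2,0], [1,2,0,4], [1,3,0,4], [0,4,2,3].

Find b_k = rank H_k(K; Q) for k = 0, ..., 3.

We work with the vertex ordering 0 < 1 < 2 < 3 < 4. The simplices of K, each written with vertices in increasing order, are:

  0-simplices (5): [0], [1], [2], [3], [4]
  1-simplices (10): [0,1], [0,2], [0,3], [0,4], [1,2], [1,3], [1,4], [2,3], [2,4], [3,4]
  2-simplices (10): [0,1,2], [0,1,3], [0,1,4], [0,2,3], [0,2,4], [0,3,4], [1,2,3], [1,2,4], [1,3,4], [2,3,4]
  3-simplices (5): [0,1,2,3], [0,1,2,4], [0,1,3,4], [0,2,3,4], [1,2,3,4]

Hence C_0 ≅ Z^5, C_1 ≅ Z^10, C_2 ≅ Z^10, C_3 ≅ Z^5.

The boundary map ∂_1: C_1 → C_0 is given by ∂[p,q] = [q] − [p]. For instance
  ∂[2,3] = [3] − [2].
This gives a 5×10 integer matrix of rank 4; reducing to Smith normal form yields diagonal entries (1,1,1,1).

The boundary map ∂_2: C_2 → C_1 maps a triangle to the signed sum of its edges. For instance
  ∂[1,3,4] = [3,4] − [1,4] + [1,3],
  ∂[0,2,4] = [2,4] − [0,4] + [0,2].
This gives a 10×10 integer matrix of rank 6; reducing to Smith normal form yields diagonal entries (1,1,1,1,1,1).

The boundary map ∂_3: C_3 → C_2 sends each 3-simplex σ to the alternating sum Σ_i (−1)^i (σ with its i-th vertex removed). For instance
  ∂[0,1,2,4] = [1,2,4] − [0,2,4] + [0,1,4] − [0,1,2],
  ∂[0,2,3,4] = [2,3,4] − [0,3,4] + [0,2,4] − [0,2,3].
The resulting 10×5 matrix has rank 4, and its Smith normal form has invariant factors (1,1,1,1).

Now H_k = ker ∂_k / im ∂_{k+1}, so:

  H_0: rank C_0 − rank ∂_1 = 5 − 4 = 1, and the invariant factors of ∂_1 are all 1, so H_0 = Z.
  H_1: rank ker ∂_1 − rank ∂_2 = (10 − 4) − 6 = 0, and the invariant factors of ∂_2 are all 1, so H_1 = 0.
  H_2: rank ker ∂_2 − rank ∂_3 = (10 − 6) − 4 = 0, and the invariant factors of ∂_3 are all 1, so H_2 = 0.
  H_3: rank ker ∂_3 − rank ∂_4 = (5 − 4) − 0 = 1, and there is no ∂_4, so H_3 = Z.

As a check, the Euler characteristic is 5 − 10 + 10 − 5 = 0, which agrees with 1 − 0 + 0 − 1 = 0.

Hence the Betti numbers are b_0 = 1, b_1 = 0, b_2 = 0, b_3 = 1.

b_0 = 1, b_1 = 0, b_2 = 0, b_3 = 1.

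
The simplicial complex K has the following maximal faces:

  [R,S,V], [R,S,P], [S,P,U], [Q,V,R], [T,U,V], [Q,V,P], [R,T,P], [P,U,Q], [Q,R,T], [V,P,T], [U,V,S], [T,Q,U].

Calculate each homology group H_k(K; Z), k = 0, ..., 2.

Order the vertices as P < Q < R < S < T < U < V. Listing each simplex with vertices in this order, K has dimension 2 with simplices:

  0-simplices (7): P, Q, R, S, T, U, V
  1-simplices (18): PQ, PR, PS, PT, PU, PV, QR, QT, QU, QV, RS, RT, RV, SU, SV, TU, TV, UV
  2-simplices (12): PQU, PQV, PRS, PRT, PSU, PTV, QRT, QRV, QTU, RSV, SUV, TUV

giving chain groups C_0 ≅ Z^7, C_1 ≅ Z^18, C_2 ≅ Z^12.

Boundary ∂_1: C_1 → C_0 sends each edge [p,q] (with p < q) to q − p. For instance
  ∂QT = T − Q.
The resulting 7×18 matrix has rank 6, and its Smith normal form has invariant factors (1,1,1,1,1,1).

∂_2: C_2 → C_1 acts by ∂[p,q,r] = [q,r] − [p,r] + [p,q]. For instance
  ∂PQU = QU − PU + PQ,
  ∂PSU = SU − PU + PS.
The 18×12 boundary matrix has rank 12 and Smith normal form diag(1,1,1,1,1,1,1,1,1,1,1,2).

Computing H_k = (kernel of ∂_k) / (image of ∂_{k+1}):

  H_0: rank C_0 − rank ∂_1 = 7 − 6 = 1, and the invariant factors of ∂_1 are all 1, so H_0 = Z.
  H_1: rank ker ∂_1 − rank ∂_2 = (18 − 6) − 12 = 0, and ∂_2 has invariant factor 2 > 1, so H_1 = Z/2.
  H_2: rank ker ∂_2 − rank ∂_3 = (12 − 12) − 0 = 0, and there is no ∂_3, so H_2 = 0.

As a check, the Euler characteristic is 7 − 18 + 12 = 1, which agrees with 1 − 0 + 0 = 1.

H_0 = Z,  H_1 = Z/2,  H_2 = 0.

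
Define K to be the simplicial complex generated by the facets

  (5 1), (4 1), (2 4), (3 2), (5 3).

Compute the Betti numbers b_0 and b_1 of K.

b_0 = 1, b_1 = 1.

Fix the vertex order 1 < 2 < 3 < 4 < 5 and write every simplex with vertices in increasing order. Then dim K = 1 and the simplices of K are:

  0-simplices (5): [1], [2], [3], [4], [5]
  1-simplices (5): [1,4], [1,5], [2,3], [2,4], [3,5]

Hence C_0 ≅ Z^5, C_1 ≅ Z^5.

The boundary map ∂_1: C_1 → C_0 is given by ∂[p,q] = [q] − [p]. For instance
  ∂[2,3] = [3] − [2].
As a 5×5 matrix over Z this has rank 4, with invariant factors (1,1,1,1).

Reading off H_k = ker ∂_k / im ∂_{k+1}:

  H_0: rank C_0 − rank ∂_1 = 5 − 4 = 1, and the invariant factors of ∂_1 are all 1, so H_0 = Z.
  H_1: rank ker ∂_1 − rank ∂_2 = (5 − 4) − 0 = 1, and there is no ∂_2, so H_1 = Z.

As a check, the Euler characteristic is 5 − 5 = 0, which agrees with 1 − 1 = 0.
(K is a triangulation of the circle S^1.)

Hence the Betti numbers are b_0 = 1, b_1 = 1.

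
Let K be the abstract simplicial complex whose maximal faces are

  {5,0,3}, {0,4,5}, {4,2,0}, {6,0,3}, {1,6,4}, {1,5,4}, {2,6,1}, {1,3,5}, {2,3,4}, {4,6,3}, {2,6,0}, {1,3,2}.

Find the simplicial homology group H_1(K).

H_1 = Z_2.

Take the total order 0 < 1 < 2 < 3 < 4 < 5 < 6 on the vertex set. Then K (dimension 2) consists of the simplices:

  0-simplices (7): [0], [1], [2], [3], [4], [5], [6]
  1-simplices (18): [0,2], [0,3], [0,4], [0,5], [0,6], [1,2], [1,3], [1,4], [1,5], [1,6], [2,3], [2,4], [2,6], [3,4], [3,5], [3,6], [4,5], [4,6]
  2-simplices (12): [0,2,4], [0,2,6], [0,3,5], [0,3,6], [0,4,5], [1,2,3], [1,2,6], [1,3,5], [1,4,5], [1,4,6], [2,3,4], [3,4,6]

Hence C_0 ≅ Z^7, C_1 ≅ Z^18, C_2 ≅ Z^12.

The boundary map ∂_1: C_1 → C_0 maps an edge to its endpoints' difference, ∂[p,q] = q − p. For instance
  ∂[4,5] = [5] − [4].
The resulting 7×18 matrix has rank 6, and its Smith normal form has invariant factors (1,1,1,1,1,1).

The boundary map ∂_2: C_2 → C_1 sends each 2-simplex [p,q,r] to [q,r] − [p,r] + [p,q]. For instance
  ∂[0,2,6] = [2,6] − [0,6] + [0,2],
  ∂[0,4,5] = [4,5] − [0,5] + [0,4].
The resulting 18×12 matrix has rank 12, and its Smith normal form has invariant factors (1,1,1,1,1,1,1,1,1,1,1,2).

Now H_k = ker ∂_k / im ∂_{k+1}, so:

  H_1: rank ker ∂_1 − rank ∂_2 = (18 − 6) − 12 = 0, and ∂_2 has invariant factor 2 > 1, so H_1 ≅ Z_2.

(K is a triangulation of the real projective plane RP^2.)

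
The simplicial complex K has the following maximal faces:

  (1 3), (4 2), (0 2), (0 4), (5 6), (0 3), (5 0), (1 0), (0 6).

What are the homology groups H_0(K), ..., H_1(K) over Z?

Order the vertices as 0 < 1 < 2 < 3 < 4 < 5 < 6. Listing each simplex with vertices in this order, K has dimension 1 with simplices:

  0-simplices (7): [0], [1], [2], [3], [4], [5], [6]
  1-simplices (9): [0,1], [0,2], [0,3], [0,4], [0,5], [0,6], [1,3], [2,4], [5,6]

giving chain groups C_0 ≅ Z^7, C_1 ≅ Z^9.

∂_1: C_1 → C_0 is given by ∂[p,q] = [q] − [p].
The 7×9 boundary matrix has rank 6 and Smith normal form diag(1,1,1,1,1,1).

From H_k ≅ ker(∂_k) / im(∂_{k+1}) we obtain:

  H_0: rank C_0 − rank ∂_1 = 7 − 6 = 1, and the invariant factors of ∂_1 are all 1, so H_0 = Z.
  H_1: rank ker ∂_1 − rank ∂_2 = (9 − 6) − 0 = 3, and there is no ∂_2, so H_1 = Z^3.

(K is a triangulation of a wedge of 3 circles.)

H_0 = Z,  H_1 = Z^3.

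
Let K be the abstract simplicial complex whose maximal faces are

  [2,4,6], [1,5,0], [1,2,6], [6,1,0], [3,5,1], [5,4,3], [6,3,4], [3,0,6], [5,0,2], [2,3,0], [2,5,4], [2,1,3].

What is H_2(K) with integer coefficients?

K has 7 vertices, 18 edges, 12 triangles.
rank ∂_2 = 12, rank ∂_3 = 0 ⇒ b_2 = 12 − 12 − 0 = 0. So H_2 ≅ 0.

H_2 = 0.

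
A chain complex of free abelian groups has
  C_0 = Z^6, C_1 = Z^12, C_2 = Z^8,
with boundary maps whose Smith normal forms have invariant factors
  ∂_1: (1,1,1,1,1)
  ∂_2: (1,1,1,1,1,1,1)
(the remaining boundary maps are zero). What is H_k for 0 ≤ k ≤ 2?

H_0: b_0 = 6 − 0 − 5 = 1; torsion from ∂_1 factors > 1: none. So H_0 ≅ Z.
H_1: b_1 = 12 − 5 − 7 = 0; torsion from ∂_2 factors > 1: none. So H_1 ≅ 0.
H_2: b_2 = 8 − 7 − 0 = 1; torsion from ∂_3 factors > 1: none. So H_2 ≅ Z.

H_0 ≅ Z,  H_1 = 0,  H_2 ≅ Z.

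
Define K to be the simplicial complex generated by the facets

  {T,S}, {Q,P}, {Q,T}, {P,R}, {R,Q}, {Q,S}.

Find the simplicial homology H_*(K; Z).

K has 5 vertices, 6 edges.
rank ∂_0 = 0, rank ∂_1 = 4 ⇒ b_0 = 5 − 0 − 4 = 1; all invariant factors of ∂_1 are 1 so no torsion. So H_0 = Z.
rank ∂_1 = 4, rank ∂_2 = 0 ⇒ b_1 = 6 − 4 − 0 = 2. So H_1 = Z^2.

H_0 ≅ Z,  H_1 ≅ Z^2.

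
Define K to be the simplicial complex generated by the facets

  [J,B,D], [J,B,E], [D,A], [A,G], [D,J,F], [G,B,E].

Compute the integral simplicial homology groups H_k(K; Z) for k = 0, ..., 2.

H_0 ≅ Z,  H_1 ≅ Z,  H_2 = 0.

Take the total order A < B < D < E < F < G < J on the vertex set. Then K (dimension 2) consists of the simplices:

  0-simplices (7): A, B, D, E, F, G, J
  1-simplices (11): AD, AG, BD, BE, BG, BJ, DF, DJ, EG, EJ, FJ
  2-simplices (4): BDJ, BEG, BEJ, DFJ

so the chain groups are C_0 ≅ Z^7, C_1 ≅ Z^11, C_2 ≅ Z^4.

∂_1: C_1 → C_0 sends each edge [p,q] (with p < q) to q − p. For instance
  ∂EJ = J − E.
The 7×11 boundary matrix has rank 6 and Smith normal form diag(1,1,1,1,1,1).

The boundary map ∂_2: C_2 → C_1 maps a triangle to the signed sum of its edges. For instance
  ∂BEG = EG − BG + BE,
  ∂BEJ = EJ − BJ + BE.
This gives a 11×4 integer matrix of rank 4; reducing to Smith normal form yields diagonal entries (1,1,1,1).

Now H_k = ker ∂_k / im ∂_{k+1}, so:

  H_0: rank C_0 − rank ∂_1 = 7 − 6 = 1, and the invariant factors of ∂_1 are all 1, so H_0 = Z.
  H_1: rank ker ∂_1 − rank ∂_2 = (11 − 6) − 4 = 1, and the invariant factors of ∂_2 are all 1, so H_1 = Z.
  H_2: rank ker ∂_2 − rank ∂_3 = (4 − 4) − 0 = 0, and there is no ∂_3, so H_2 = 0.

As a check, the Euler characteristic is 7 − 11 + 4 = 0, which agrees with 1 − 1 + 0 = 0.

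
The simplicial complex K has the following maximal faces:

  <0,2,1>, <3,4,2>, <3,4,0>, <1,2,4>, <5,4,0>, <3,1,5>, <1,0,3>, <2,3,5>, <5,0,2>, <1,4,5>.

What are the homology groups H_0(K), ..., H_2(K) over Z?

H_0 = Z,  H_1 = Z_2,  H_2 = 0.

Order the vertices as 0 < 1 < 2 < 3 < 4 < 5. Listing each simplex with vertices in this order, K has dimension 2 with simplices:

  0-simplices (6): [0], [1], [2], [3], [4], [5]
  1-simplices (15): [0,1], [0,2], [0,3], [0,4], [0,5], [1,2], [1,3], [1,4], [1,5], [2,3], [2,4], [2,5], [3,4], [3,5], [4,5]
  2-simplices (10): [0,1,2], [0,1,3], [0,2,5], [0,3,4], [0,4,5], [1,2,4], [1,3,5], [1,4,5], [2,3,4], [2,3,5]

Hence C_0 ≅ Z^6, C_1 ≅ Z^15, C_2 ≅ Z^10.

∂_1: C_1 → C_0 is given by ∂[p,q] = [q] − [p]. For instance
  ∂[2,5] = [5] − [2].
This gives a 6×15 integer matrix of rank 5; reducing to Smith normal form yields diagonal entries (1,1,1,1,1).

∂_2: C_2 → C_1 maps a triangle to the signed sum of its edges. For instance
  ∂[0,2,5] = [2,5] − [0,5] + [0,2],
  ∂[2,3,4] = [3,4] − [2,4] + [2,3].
The resulting 15×10 matrix has rank 10, and its Smith normal form has invariant factors (1,1,1,1,1,1,1,1,1,2).

Reading off H_k = ker ∂_k / im ∂_{k+1}:

  H_0: rank C_0 − rank ∂_1 = 6 − 5 = 1, and the invariant factors of ∂_1 are all 1, so H_0 = Z.
  H_1: rank ker ∂_1 − rank ∂_2 = (15 − 5) − 10 = 0, and ∂_2 has invariant factor 2 > 1, so H_1 = Z_2.
  H_2: rank ker ∂_2 − rank ∂_3 = (10 − 10) − 0 = 0, and there is no ∂_3, so H_2 = 0.

(K is a triangulation of the real projective plane RP^2.)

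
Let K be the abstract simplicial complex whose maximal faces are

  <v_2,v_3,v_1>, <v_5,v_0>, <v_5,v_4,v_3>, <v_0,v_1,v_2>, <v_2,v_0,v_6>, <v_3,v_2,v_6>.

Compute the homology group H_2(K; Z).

We work with the vertex ordering v_0 < v_1 < v_2 < v_3 < v_4 < v_5 < v_6. The simplices of K, each written with vertices in increasing order, are:

  0-simplices (7): [v_0], [v_1], [v_2], [v_3], [v_4], [v_5], [v_6]
  1-simplices (12): [v_0,v_1], [v_0,v_2], [v_0,v_5], [v_0,v_6], [v_1,v_2], [v_1,v_3], [v_2,v_3], [v_2,v_6], [v_3,v_4], [v_3,v_5], [v_3,v_6], [v_4,v_5]
  2-simplices (5): [v_0,v_1,v_2], [v_0,v_2,v_6], [v_1,v_2,v_3], [v_2,v_3,v_6], [v_3,v_4,v_5]

giving chain groups C_0 ≅ Z^7, C_1 ≅ Z^12, C_2 ≅ Z^5.

∂_1: C_1 → C_0 maps an edge to its endpoints' difference, ∂[p,q] = q − p. For instance
  ∂[v_0,v_2] = [v_2] − [v_0].
As a 7×12 matrix over Z this has rank 6, with invariant factors (1,1,1,1,1,1).

Boundary ∂_2: C_2 → C_1 sends each 2-simplex [p,q,r] to [q,r] − [p,r] + [p,q]. For instance
  ∂[v_1,v_2,v_3] = [v_2,v_3] − [v_1,v_3] + [v_1,v_2],
  ∂[v_2,v_3,v_6] = [v_3,v_6] − [v_2,v_6] + [v_2,v_3].
The 12×5 boundary matrix has rank 5 and Smith normal form diag(1,1,1,1,1).

From H_k ≅ ker(∂_k) / im(∂_{k+1}) we obtain:

  H_2: rank ker ∂_2 − rank ∂_3 = (5 − 5) − 0 = 0, and there is no ∂_3, so H_2 = 0.

H_2 = 0.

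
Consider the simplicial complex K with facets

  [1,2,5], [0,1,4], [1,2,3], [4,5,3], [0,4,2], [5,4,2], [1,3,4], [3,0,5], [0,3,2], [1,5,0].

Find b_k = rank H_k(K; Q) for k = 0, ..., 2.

Take the total order 0 < 1 < 2 < 3 < 4 < 5 on the vertex set. Then K (dimension 2) consists of the simplices:

  0-simplices (6): [0], [1], [2], [3], [4], [5]
  1-simplices (15): [0,1], [0,2], [0,3], [0,4], [0,5], [1,2], [1,3], [1,4], [1,5], [2,3], [2,4], [2,5], [3,4], [3,5], [4,5]
  2-simplices (10): [0,1,4], [0,1,5], [0,2,3], [0,2,4], [0,3,5], [1,2,3], [1,2,5], [1,3,4], [2,4,5], [3,4,5]

so the chain groups are C_0 ≅ Z^6, C_1 ≅ Z^15, C_2 ≅ Z^10.

∂_1: C_1 → C_0 sends each edge [p,q] (with p < q) to q − p.
The resulting 6×15 matrix has rank 5, and its Smith normal form has invariant factors (1,1,1,1,1).

Boundary ∂_2: C_2 → C_1 sends each 2-simplex [p,q,r] to [q,r] − [p,r] + [p,q]. For instance
  ∂[0,2,4] = [2,4] − [0,4] + [0,2],
  ∂[0,2,3] = [2,3] − [0,3] + [0,2].
The resulting 15×10 matrix has rank 10, and its Smith normal form has invariant factors (1,1,1,1,1,1,1,1,1,2).

Reading off H_k = ker ∂_k / im ∂_{k+1}:

  H_0: rank C_0 − rank ∂_1 = 6 − 5 = 1, and the invariant factors of ∂_1 are all 1, so H_0 = Z.
  H_1: rank ker ∂_1 − rank ∂_2 = (15 − 5) − 10 = 0, and ∂_2 has invariant factor 2 > 1, so H_1 = Z/2.
  H_2: rank ker ∂_2 − rank ∂_3 = (10 − 10) − 0 = 0, and there is no ∂_3, so H_2 = 0.

(K is a triangulation of the real projective plane RP^2.)

Hence the Betti numbers are b_0 = 1, b_1 = 0, b_2 = 0.

b_0 = 1, b_1 = 0, b_2 = 0.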